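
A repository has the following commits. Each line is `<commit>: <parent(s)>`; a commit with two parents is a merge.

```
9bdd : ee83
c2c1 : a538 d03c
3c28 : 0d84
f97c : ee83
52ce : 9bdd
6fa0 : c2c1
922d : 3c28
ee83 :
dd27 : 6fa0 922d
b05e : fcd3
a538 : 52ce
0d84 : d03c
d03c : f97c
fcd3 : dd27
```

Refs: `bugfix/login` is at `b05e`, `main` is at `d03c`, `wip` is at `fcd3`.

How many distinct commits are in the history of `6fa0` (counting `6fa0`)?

Walking parent pointers from 6fa0: reachable set = {52ce, 6fa0, 9bdd, a538, c2c1, d03c, ee83, f97c}.
That is 8 commits.

8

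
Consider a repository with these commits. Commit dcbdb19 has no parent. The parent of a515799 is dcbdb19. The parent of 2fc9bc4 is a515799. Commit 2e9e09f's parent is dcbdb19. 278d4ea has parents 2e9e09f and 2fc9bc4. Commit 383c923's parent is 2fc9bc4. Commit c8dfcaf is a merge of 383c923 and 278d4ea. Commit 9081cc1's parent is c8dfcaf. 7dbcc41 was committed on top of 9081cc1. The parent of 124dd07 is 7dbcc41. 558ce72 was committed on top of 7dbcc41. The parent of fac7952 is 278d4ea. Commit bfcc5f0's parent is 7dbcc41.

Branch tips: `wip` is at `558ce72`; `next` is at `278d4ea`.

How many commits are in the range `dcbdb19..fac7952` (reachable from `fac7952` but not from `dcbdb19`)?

Reachable from fac7952: {278d4ea, 2e9e09f, 2fc9bc4, a515799, dcbdb19, fac7952}.
Reachable from dcbdb19: {dcbdb19}.
In fac7952's history but not dcbdb19's: {278d4ea, 2e9e09f, 2fc9bc4, a515799, fac7952} — 5 commits.

5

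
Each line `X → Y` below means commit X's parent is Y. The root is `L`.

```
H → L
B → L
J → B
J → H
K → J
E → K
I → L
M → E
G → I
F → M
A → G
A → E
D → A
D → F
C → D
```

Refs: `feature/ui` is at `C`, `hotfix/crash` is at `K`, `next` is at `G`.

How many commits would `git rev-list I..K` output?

4

Reachable from K: {B, H, J, K, L}.
Reachable from I: {I, L}.
In K's history but not I's: {B, H, J, K} — 4 commits.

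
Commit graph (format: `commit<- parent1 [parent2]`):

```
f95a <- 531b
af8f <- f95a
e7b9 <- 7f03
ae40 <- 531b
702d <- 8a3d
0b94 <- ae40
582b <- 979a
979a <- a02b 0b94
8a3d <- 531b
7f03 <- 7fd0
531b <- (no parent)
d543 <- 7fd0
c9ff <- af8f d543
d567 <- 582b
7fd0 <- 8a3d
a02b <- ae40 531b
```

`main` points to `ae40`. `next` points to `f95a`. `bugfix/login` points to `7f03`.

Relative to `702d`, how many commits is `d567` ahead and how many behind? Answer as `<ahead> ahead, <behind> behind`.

Reachable from d567: {0b94, 531b, 582b, 979a, a02b, ae40, d567}.
Reachable from 702d: {531b, 702d, 8a3d}.
Only in d567's history (ahead): {0b94, 582b, 979a, a02b, ae40, d567} — 6.
Only in 702d's history (behind): {702d, 8a3d} — 2.

6 ahead, 2 behind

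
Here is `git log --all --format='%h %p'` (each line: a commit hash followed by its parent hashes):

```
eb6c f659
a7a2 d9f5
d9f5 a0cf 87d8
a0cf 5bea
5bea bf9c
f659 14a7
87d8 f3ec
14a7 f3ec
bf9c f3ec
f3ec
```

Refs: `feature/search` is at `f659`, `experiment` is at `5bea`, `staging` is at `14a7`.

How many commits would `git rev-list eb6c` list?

4

Walking parent pointers from eb6c: reachable set = {14a7, eb6c, f3ec, f659}.
That is 4 commits.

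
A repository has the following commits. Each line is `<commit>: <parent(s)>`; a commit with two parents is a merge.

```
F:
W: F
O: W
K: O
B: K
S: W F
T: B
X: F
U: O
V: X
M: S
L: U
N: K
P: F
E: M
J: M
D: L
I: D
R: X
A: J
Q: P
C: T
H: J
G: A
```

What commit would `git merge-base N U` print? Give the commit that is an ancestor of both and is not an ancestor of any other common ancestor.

Ancestors of N: {F, K, N, O, W}.
Ancestors of U: {F, O, U, W}.
Common ancestors: {F, O, W}.
Among these, O is not an ancestor of any other common ancestor — it is the merge base.

O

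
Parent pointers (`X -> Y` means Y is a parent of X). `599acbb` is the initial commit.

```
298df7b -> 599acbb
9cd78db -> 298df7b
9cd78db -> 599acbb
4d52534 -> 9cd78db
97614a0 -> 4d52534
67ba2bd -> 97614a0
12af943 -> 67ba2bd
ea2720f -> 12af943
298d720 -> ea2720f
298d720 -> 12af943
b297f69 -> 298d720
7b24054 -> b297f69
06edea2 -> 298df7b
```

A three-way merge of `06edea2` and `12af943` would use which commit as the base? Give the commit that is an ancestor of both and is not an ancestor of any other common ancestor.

Ancestors of 06edea2: {06edea2, 298df7b, 599acbb}.
Ancestors of 12af943: {12af943, 298df7b, 4d52534, 599acbb, 67ba2bd, 97614a0, 9cd78db}.
Common ancestors: {298df7b, 599acbb}.
Among these, 298df7b is not an ancestor of any other common ancestor — it is the merge base.

298df7b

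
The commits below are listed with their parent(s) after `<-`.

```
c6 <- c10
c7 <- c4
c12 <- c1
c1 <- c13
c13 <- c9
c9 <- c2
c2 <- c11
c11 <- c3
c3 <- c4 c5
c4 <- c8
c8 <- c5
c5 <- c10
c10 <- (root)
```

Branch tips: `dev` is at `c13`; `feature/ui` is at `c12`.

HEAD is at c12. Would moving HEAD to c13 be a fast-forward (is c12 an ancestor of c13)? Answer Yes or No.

No

A fast-forward from c12 to c13 is possible iff c12 is an ancestor of c13.
Ancestors of c13: {c10, c11, c13, c2, c3, c4, c5, c8, c9}.
c12 is not among them, so fast-forward is not possible.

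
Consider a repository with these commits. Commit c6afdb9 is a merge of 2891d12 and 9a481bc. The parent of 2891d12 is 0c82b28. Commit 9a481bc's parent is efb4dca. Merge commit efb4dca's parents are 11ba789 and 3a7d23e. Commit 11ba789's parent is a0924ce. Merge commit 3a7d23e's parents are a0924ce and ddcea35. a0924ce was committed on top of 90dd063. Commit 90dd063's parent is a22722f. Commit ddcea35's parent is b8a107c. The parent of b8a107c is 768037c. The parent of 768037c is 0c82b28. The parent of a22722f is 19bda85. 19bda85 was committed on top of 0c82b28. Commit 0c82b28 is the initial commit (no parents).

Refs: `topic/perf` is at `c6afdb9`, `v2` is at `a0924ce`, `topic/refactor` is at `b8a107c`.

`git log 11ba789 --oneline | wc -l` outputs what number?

Walking parent pointers from 11ba789: reachable set = {0c82b28, 11ba789, 19bda85, 90dd063, a0924ce, a22722f}.
That is 6 commits.

6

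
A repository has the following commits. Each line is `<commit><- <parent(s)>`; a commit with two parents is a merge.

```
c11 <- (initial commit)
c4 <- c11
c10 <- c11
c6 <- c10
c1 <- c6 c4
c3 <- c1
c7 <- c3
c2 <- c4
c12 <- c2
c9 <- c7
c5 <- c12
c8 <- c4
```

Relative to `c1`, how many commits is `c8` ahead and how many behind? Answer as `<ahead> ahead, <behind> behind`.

1 ahead, 3 behind

Reachable from c8: {c11, c4, c8}.
Reachable from c1: {c1, c10, c11, c4, c6}.
Only in c8's history (ahead): {c8} — 1.
Only in c1's history (behind): {c1, c10, c6} — 3.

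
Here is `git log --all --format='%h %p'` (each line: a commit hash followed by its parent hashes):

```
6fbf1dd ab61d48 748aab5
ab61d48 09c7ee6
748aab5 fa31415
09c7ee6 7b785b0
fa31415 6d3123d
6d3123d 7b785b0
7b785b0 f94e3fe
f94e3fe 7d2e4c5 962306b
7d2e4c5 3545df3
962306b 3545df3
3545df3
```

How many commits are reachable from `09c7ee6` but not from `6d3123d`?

Reachable from 09c7ee6: {09c7ee6, 3545df3, 7b785b0, 7d2e4c5, 962306b, f94e3fe}.
Reachable from 6d3123d: {3545df3, 6d3123d, 7b785b0, 7d2e4c5, 962306b, f94e3fe}.
In 09c7ee6's history but not 6d3123d's: {09c7ee6} — 1 commit.

1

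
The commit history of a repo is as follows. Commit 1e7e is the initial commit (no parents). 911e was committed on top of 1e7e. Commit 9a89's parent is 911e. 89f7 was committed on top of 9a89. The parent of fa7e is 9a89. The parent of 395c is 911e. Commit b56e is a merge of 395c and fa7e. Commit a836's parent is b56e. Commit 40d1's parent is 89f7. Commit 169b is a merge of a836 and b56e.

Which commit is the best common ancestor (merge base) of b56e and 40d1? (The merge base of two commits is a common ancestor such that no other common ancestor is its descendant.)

9a89

Ancestors of b56e: {1e7e, 395c, 911e, 9a89, b56e, fa7e}.
Ancestors of 40d1: {1e7e, 40d1, 89f7, 911e, 9a89}.
Common ancestors: {1e7e, 911e, 9a89}.
Among these, 9a89 is not an ancestor of any other common ancestor — it is the merge base.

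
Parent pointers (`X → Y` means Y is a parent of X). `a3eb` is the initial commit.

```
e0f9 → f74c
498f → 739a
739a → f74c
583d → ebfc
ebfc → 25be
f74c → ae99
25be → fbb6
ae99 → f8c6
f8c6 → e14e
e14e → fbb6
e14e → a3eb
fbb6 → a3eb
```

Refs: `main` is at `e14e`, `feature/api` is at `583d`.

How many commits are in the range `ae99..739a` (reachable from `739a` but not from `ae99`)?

Reachable from 739a: {739a, a3eb, ae99, e14e, f74c, f8c6, fbb6}.
Reachable from ae99: {a3eb, ae99, e14e, f8c6, fbb6}.
In 739a's history but not ae99's: {739a, f74c} — 2 commits.

2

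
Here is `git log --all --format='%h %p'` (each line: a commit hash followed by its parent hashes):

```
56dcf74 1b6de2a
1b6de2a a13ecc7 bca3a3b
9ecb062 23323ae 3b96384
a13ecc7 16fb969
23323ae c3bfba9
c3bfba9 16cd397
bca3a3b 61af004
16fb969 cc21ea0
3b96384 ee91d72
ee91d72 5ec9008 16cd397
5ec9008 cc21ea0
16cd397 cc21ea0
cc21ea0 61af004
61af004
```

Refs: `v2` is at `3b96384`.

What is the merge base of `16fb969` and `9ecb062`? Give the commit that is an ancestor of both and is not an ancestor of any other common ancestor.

Ancestors of 16fb969: {16fb969, 61af004, cc21ea0}.
Ancestors of 9ecb062: {16cd397, 23323ae, 3b96384, 5ec9008, 61af004, 9ecb062, c3bfba9, cc21ea0, ee91d72}.
Common ancestors: {61af004, cc21ea0}.
Among these, cc21ea0 is not an ancestor of any other common ancestor — it is the merge base.

cc21ea0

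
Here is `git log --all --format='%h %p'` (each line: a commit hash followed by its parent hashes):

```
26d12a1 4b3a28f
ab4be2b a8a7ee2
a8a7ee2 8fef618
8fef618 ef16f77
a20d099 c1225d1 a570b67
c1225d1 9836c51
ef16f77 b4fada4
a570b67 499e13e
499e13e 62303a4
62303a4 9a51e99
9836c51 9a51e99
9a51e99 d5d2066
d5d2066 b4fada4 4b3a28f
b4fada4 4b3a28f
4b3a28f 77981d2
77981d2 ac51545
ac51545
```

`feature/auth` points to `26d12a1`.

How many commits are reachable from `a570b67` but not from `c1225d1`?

Reachable from a570b67: {499e13e, 4b3a28f, 62303a4, 77981d2, 9a51e99, a570b67, ac51545, b4fada4, d5d2066}.
Reachable from c1225d1: {4b3a28f, 77981d2, 9836c51, 9a51e99, ac51545, b4fada4, c1225d1, d5d2066}.
In a570b67's history but not c1225d1's: {499e13e, 62303a4, a570b67} — 3 commits.

3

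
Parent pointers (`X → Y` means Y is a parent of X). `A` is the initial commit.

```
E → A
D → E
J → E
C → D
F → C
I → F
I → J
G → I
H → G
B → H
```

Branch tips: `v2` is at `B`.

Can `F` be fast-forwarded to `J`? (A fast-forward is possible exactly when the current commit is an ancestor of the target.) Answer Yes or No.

A fast-forward from F to J is possible iff F is an ancestor of J.
Ancestors of J: {A, E, J}.
F is not among them, so fast-forward is not possible.

No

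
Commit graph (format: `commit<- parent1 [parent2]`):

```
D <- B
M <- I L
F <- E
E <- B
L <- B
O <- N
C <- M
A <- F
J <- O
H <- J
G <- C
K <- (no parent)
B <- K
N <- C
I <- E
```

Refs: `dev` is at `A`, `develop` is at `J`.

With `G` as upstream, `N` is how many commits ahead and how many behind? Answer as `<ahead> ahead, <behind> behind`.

Reachable from N: {B, C, E, I, K, L, M, N}.
Reachable from G: {B, C, E, G, I, K, L, M}.
Only in N's history (ahead): {N} — 1.
Only in G's history (behind): {G} — 1.

1 ahead, 1 behind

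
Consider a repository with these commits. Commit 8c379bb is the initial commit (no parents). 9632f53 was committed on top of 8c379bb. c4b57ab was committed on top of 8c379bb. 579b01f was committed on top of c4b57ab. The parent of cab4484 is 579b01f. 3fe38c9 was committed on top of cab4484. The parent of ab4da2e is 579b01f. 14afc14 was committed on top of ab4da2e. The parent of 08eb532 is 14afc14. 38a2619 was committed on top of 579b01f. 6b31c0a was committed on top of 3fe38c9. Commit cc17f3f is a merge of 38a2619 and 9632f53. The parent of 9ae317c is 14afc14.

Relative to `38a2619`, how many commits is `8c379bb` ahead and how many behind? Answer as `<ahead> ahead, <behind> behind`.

0 ahead, 3 behind

Reachable from 8c379bb: {8c379bb}.
Reachable from 38a2619: {38a2619, 579b01f, 8c379bb, c4b57ab}.
Only in 8c379bb's history (ahead): {} — 0.
Only in 38a2619's history (behind): {38a2619, 579b01f, c4b57ab} — 3.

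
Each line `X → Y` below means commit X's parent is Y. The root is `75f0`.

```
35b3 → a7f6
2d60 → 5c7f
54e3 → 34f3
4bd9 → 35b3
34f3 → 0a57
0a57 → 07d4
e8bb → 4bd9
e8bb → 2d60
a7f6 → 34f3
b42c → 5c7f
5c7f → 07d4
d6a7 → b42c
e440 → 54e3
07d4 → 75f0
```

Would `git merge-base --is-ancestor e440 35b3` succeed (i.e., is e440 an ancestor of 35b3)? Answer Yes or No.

No

Ancestors of 35b3: {07d4, 0a57, 34f3, 35b3, 75f0, a7f6}.
e440 is not in that set, so it is not an ancestor of 35b3.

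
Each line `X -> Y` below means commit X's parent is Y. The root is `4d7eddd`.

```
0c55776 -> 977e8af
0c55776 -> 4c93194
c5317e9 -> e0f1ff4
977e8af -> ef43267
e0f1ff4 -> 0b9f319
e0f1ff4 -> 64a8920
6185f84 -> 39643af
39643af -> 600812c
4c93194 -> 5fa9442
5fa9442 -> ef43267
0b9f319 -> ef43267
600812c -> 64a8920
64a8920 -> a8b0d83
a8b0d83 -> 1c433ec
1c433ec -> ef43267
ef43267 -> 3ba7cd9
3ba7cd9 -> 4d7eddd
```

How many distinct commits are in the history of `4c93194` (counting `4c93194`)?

5

Walking parent pointers from 4c93194: reachable set = {3ba7cd9, 4c93194, 4d7eddd, 5fa9442, ef43267}.
That is 5 commits.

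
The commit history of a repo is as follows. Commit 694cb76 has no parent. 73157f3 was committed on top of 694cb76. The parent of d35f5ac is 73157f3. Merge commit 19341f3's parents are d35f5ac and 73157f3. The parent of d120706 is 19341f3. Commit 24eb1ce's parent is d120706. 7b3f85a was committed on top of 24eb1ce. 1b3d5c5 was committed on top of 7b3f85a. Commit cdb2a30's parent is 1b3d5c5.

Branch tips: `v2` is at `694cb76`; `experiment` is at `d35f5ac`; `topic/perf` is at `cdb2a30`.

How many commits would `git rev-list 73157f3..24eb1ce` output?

Reachable from 24eb1ce: {19341f3, 24eb1ce, 694cb76, 73157f3, d120706, d35f5ac}.
Reachable from 73157f3: {694cb76, 73157f3}.
In 24eb1ce's history but not 73157f3's: {19341f3, 24eb1ce, d120706, d35f5ac} — 4 commits.

4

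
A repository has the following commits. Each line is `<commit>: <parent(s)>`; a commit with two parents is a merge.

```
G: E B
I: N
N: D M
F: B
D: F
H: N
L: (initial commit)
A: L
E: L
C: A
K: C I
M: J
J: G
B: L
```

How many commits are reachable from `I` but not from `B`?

Reachable from I: {B, D, E, F, G, I, J, L, M, N}.
Reachable from B: {B, L}.
In I's history but not B's: {D, E, F, G, I, J, M, N} — 8 commits.

8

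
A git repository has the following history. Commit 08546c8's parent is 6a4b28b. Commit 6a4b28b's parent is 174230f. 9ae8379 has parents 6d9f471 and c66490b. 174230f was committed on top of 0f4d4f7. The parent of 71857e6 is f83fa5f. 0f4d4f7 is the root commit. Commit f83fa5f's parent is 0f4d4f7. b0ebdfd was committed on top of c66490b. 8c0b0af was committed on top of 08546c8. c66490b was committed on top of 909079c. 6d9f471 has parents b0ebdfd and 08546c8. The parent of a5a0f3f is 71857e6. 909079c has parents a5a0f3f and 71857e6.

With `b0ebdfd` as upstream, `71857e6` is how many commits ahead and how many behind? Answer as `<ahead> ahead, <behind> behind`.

0 ahead, 4 behind

Reachable from 71857e6: {0f4d4f7, 71857e6, f83fa5f}.
Reachable from b0ebdfd: {0f4d4f7, 71857e6, 909079c, a5a0f3f, b0ebdfd, c66490b, f83fa5f}.
Only in 71857e6's history (ahead): {} — 0.
Only in b0ebdfd's history (behind): {909079c, a5a0f3f, b0ebdfd, c66490b} — 4.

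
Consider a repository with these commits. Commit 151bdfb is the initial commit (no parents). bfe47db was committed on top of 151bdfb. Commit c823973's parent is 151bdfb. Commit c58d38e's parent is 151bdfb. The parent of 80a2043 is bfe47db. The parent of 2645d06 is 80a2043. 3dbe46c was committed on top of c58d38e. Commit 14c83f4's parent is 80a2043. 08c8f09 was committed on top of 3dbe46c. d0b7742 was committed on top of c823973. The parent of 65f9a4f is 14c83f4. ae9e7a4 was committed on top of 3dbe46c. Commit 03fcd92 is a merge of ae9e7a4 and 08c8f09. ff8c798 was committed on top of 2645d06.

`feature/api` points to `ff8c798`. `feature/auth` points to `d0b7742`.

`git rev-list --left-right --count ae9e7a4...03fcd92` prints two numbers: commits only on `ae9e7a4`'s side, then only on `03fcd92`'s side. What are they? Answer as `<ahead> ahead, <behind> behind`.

0 ahead, 2 behind

Reachable from ae9e7a4: {151bdfb, 3dbe46c, ae9e7a4, c58d38e}.
Reachable from 03fcd92: {03fcd92, 08c8f09, 151bdfb, 3dbe46c, ae9e7a4, c58d38e}.
Only in ae9e7a4's history (ahead): {} — 0.
Only in 03fcd92's history (behind): {03fcd92, 08c8f09} — 2.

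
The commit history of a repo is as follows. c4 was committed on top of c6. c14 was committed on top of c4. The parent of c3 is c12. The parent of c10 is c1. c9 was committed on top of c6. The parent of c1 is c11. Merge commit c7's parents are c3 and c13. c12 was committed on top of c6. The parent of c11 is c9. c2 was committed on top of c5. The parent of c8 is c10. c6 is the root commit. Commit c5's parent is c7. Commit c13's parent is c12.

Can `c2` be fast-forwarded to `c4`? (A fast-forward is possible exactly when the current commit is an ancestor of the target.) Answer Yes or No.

No

A fast-forward from c2 to c4 is possible iff c2 is an ancestor of c4.
Ancestors of c4: {c4, c6}.
c2 is not among them, so fast-forward is not possible.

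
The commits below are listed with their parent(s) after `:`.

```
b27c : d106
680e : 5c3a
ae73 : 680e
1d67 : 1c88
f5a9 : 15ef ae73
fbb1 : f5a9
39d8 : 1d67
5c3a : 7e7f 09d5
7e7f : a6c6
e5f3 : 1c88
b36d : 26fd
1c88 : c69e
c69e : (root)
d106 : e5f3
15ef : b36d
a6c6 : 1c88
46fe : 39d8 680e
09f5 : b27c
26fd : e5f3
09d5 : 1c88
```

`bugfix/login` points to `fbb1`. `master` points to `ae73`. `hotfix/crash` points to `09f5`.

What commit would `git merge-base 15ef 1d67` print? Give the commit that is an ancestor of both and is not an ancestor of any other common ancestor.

Ancestors of 15ef: {15ef, 1c88, 26fd, b36d, c69e, e5f3}.
Ancestors of 1d67: {1c88, 1d67, c69e}.
Common ancestors: {1c88, c69e}.
Among these, 1c88 is not an ancestor of any other common ancestor — it is the merge base.

1c88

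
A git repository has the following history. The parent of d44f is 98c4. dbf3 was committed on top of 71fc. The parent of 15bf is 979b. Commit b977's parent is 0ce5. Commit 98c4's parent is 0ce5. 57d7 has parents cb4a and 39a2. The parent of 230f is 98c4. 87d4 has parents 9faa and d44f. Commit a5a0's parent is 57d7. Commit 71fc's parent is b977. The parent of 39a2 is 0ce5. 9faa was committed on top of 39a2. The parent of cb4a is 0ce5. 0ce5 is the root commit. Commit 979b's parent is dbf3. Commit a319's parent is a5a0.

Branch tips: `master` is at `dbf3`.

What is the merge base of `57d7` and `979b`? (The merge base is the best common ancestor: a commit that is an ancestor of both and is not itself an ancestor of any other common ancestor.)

0ce5

Ancestors of 57d7: {0ce5, 39a2, 57d7, cb4a}.
Ancestors of 979b: {0ce5, 71fc, 979b, b977, dbf3}.
Common ancestors: {0ce5}.
The only common ancestor is 0ce5, so it is the merge base.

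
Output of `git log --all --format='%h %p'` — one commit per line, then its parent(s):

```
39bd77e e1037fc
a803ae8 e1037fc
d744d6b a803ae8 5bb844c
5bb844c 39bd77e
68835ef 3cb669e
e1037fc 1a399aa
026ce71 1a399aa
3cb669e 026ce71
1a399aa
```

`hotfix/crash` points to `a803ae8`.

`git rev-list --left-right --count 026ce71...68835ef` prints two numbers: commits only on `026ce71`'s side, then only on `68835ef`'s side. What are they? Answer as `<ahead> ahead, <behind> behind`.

0 ahead, 2 behind

Reachable from 026ce71: {026ce71, 1a399aa}.
Reachable from 68835ef: {026ce71, 1a399aa, 3cb669e, 68835ef}.
Only in 026ce71's history (ahead): {} — 0.
Only in 68835ef's history (behind): {3cb669e, 68835ef} — 2.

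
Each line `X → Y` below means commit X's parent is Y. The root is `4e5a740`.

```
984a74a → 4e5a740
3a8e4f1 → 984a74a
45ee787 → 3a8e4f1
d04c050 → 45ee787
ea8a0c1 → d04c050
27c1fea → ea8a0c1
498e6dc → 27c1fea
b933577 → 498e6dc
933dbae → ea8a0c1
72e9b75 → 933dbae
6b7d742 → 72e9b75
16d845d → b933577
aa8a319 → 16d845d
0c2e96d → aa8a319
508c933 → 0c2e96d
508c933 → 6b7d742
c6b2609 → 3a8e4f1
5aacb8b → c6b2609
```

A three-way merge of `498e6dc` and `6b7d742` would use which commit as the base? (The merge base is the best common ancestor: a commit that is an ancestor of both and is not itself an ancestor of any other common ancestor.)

Ancestors of 498e6dc: {27c1fea, 3a8e4f1, 45ee787, 498e6dc, 4e5a740, 984a74a, d04c050, ea8a0c1}.
Ancestors of 6b7d742: {3a8e4f1, 45ee787, 4e5a740, 6b7d742, 72e9b75, 933dbae, 984a74a, d04c050, ea8a0c1}.
Common ancestors: {3a8e4f1, 45ee787, 4e5a740, 984a74a, d04c050, ea8a0c1}.
Among these, ea8a0c1 is not an ancestor of any other common ancestor — it is the merge base.

ea8a0c1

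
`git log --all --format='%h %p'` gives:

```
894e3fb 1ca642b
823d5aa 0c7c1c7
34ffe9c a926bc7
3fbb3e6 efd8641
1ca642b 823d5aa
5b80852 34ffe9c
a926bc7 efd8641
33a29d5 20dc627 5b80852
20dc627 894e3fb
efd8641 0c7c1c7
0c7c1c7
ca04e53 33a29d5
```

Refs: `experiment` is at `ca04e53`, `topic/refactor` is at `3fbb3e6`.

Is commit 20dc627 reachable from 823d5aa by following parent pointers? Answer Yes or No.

Ancestors of 823d5aa: {0c7c1c7, 823d5aa}.
20dc627 is not in that set, so it is not an ancestor of 823d5aa.

No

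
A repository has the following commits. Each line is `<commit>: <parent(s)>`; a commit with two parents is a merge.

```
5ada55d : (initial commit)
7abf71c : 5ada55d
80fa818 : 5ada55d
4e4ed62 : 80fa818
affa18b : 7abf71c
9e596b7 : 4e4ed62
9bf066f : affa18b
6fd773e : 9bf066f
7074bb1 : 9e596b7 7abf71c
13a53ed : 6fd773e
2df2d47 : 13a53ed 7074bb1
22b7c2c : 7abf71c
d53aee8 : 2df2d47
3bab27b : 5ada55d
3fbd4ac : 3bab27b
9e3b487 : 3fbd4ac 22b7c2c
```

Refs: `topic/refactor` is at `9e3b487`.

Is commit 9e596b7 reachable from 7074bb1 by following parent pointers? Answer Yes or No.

Ancestors of 7074bb1 (commits reachable by following parents): {4e4ed62, 5ada55d, 7074bb1, 7abf71c, 80fa818, 9e596b7}.
9e596b7 is in that set, so it is an ancestor of 7074bb1.

Yes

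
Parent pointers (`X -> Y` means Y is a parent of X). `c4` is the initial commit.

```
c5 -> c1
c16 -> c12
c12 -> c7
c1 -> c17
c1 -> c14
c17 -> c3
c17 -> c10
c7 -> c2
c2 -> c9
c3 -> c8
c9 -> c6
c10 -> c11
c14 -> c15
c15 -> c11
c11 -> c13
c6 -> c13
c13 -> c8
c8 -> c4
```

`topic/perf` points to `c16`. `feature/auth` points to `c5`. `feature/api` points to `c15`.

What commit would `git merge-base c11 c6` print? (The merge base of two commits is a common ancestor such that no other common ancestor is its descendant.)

Ancestors of c11: {c11, c13, c4, c8}.
Ancestors of c6: {c13, c4, c6, c8}.
Common ancestors: {c13, c4, c8}.
Among these, c13 is not an ancestor of any other common ancestor — it is the merge base.

c13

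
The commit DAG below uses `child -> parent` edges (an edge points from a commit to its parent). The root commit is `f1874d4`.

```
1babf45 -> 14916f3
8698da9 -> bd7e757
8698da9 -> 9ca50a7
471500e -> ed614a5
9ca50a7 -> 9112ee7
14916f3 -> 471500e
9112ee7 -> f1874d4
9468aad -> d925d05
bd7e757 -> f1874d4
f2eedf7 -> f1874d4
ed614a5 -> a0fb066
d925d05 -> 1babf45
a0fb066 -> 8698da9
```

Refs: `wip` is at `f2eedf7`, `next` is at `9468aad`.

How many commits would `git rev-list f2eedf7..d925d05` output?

10

Reachable from d925d05: {14916f3, 1babf45, 471500e, 8698da9, 9112ee7, 9ca50a7, a0fb066, bd7e757, d925d05, ed614a5, f1874d4}.
Reachable from f2eedf7: {f1874d4, f2eedf7}.
In d925d05's history but not f2eedf7's: {14916f3, 1babf45, 471500e, 8698da9, 9112ee7, 9ca50a7, a0fb066, bd7e757, d925d05, ed614a5} — 10 commits.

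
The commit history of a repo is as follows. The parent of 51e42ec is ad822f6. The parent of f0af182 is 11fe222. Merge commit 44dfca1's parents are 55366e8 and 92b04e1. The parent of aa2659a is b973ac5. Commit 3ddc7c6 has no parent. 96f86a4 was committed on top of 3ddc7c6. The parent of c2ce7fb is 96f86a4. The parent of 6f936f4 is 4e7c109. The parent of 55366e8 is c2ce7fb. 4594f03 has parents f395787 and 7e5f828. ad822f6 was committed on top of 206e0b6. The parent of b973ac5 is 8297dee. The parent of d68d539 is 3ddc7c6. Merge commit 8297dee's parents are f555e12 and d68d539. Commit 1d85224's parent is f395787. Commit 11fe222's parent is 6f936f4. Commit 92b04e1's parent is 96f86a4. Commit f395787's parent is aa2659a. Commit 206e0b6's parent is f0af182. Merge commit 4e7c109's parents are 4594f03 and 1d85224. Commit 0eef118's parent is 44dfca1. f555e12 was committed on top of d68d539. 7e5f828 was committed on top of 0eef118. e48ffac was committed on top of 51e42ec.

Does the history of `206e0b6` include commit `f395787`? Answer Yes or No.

Yes

Ancestors of 206e0b6 (commits reachable by following parents): {0eef118, 11fe222, 1d85224, 206e0b6, 3ddc7c6, 44dfca1, 4594f03, 4e7c109, 55366e8, 6f936f4, 7e5f828, 8297dee, 92b04e1, 96f86a4, aa2659a, b973ac5, c2ce7fb, d68d539, f0af182, f395787, f555e12}.
f395787 is in that set, so it is an ancestor of 206e0b6.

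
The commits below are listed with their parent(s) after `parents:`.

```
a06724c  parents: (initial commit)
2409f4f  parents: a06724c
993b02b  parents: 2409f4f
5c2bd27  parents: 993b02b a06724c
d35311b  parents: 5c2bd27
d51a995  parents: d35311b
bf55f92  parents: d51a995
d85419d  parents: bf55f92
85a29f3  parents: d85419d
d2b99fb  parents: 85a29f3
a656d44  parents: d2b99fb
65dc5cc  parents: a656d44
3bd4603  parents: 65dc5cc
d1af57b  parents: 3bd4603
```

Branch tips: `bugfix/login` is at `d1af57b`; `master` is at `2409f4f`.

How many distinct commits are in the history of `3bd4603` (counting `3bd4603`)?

13

Walking parent pointers from 3bd4603: reachable set = {2409f4f, 3bd4603, 5c2bd27, 65dc5cc, 85a29f3, 993b02b, a06724c, a656d44, bf55f92, d2b99fb, d35311b, d51a995, d85419d}.
That is 13 commits.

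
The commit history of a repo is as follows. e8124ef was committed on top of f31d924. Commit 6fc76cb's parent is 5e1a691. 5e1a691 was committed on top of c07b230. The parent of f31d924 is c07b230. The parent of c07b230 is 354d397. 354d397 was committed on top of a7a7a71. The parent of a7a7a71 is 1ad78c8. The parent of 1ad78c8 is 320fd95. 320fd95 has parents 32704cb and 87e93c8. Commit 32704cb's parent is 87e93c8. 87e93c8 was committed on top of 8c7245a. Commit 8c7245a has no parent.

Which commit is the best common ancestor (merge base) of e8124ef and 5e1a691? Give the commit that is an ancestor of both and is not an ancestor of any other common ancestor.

c07b230

Ancestors of e8124ef: {1ad78c8, 320fd95, 32704cb, 354d397, 87e93c8, 8c7245a, a7a7a71, c07b230, e8124ef, f31d924}.
Ancestors of 5e1a691: {1ad78c8, 320fd95, 32704cb, 354d397, 5e1a691, 87e93c8, 8c7245a, a7a7a71, c07b230}.
Common ancestors: {1ad78c8, 320fd95, 32704cb, 354d397, 87e93c8, 8c7245a, a7a7a71, c07b230}.
Among these, c07b230 is not an ancestor of any other common ancestor — it is the merge base.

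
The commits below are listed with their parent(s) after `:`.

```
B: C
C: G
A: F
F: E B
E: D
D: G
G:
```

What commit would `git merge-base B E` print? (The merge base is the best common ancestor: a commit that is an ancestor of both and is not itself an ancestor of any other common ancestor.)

Ancestors of B: {B, C, G}.
Ancestors of E: {D, E, G}.
Common ancestors: {G}.
The only common ancestor is G, so it is the merge base.

G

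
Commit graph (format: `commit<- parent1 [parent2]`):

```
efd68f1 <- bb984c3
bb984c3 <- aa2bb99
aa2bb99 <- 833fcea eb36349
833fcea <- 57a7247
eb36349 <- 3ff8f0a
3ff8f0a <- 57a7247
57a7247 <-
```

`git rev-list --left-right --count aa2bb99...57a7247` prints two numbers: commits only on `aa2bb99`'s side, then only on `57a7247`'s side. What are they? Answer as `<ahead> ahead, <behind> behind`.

4 ahead, 0 behind

Reachable from aa2bb99: {3ff8f0a, 57a7247, 833fcea, aa2bb99, eb36349}.
Reachable from 57a7247: {57a7247}.
Only in aa2bb99's history (ahead): {3ff8f0a, 833fcea, aa2bb99, eb36349} — 4.
Only in 57a7247's history (behind): {} — 0.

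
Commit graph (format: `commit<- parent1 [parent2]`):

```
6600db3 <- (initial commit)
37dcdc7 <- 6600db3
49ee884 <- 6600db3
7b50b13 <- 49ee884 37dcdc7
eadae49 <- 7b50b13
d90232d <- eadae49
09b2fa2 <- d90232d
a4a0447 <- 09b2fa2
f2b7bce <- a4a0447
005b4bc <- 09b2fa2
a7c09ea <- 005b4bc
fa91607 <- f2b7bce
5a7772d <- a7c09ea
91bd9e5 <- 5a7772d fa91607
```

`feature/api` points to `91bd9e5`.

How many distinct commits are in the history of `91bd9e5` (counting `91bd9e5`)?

14

Walking parent pointers from 91bd9e5: reachable set = {005b4bc, 09b2fa2, 37dcdc7, 49ee884, 5a7772d, 6600db3, 7b50b13, 91bd9e5, a4a0447, a7c09ea, d90232d, eadae49, f2b7bce, fa91607}.
That is 14 commits.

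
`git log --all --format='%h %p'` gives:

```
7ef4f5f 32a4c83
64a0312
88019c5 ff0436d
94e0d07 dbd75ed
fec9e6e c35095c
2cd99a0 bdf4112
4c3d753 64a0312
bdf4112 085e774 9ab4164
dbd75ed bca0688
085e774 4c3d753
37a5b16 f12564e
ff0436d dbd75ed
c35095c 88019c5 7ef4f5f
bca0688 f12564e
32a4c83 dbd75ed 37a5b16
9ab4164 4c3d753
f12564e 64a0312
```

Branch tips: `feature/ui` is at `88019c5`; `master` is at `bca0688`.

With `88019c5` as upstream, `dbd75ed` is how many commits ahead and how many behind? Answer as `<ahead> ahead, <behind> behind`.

Reachable from dbd75ed: {64a0312, bca0688, dbd75ed, f12564e}.
Reachable from 88019c5: {64a0312, 88019c5, bca0688, dbd75ed, f12564e, ff0436d}.
Only in dbd75ed's history (ahead): {} — 0.
Only in 88019c5's history (behind): {88019c5, ff0436d} — 2.

0 ahead, 2 behind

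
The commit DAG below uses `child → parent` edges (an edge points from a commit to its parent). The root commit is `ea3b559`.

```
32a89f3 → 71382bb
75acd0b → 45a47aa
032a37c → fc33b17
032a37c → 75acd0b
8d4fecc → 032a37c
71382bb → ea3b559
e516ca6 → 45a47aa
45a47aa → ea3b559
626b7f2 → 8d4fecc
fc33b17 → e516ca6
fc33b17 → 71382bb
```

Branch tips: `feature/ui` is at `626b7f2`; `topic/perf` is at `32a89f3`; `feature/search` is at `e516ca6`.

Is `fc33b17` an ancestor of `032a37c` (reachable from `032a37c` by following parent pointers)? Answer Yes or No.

Yes

Ancestors of 032a37c (commits reachable by following parents): {032a37c, 45a47aa, 71382bb, 75acd0b, e516ca6, ea3b559, fc33b17}.
fc33b17 is in that set, so it is an ancestor of 032a37c.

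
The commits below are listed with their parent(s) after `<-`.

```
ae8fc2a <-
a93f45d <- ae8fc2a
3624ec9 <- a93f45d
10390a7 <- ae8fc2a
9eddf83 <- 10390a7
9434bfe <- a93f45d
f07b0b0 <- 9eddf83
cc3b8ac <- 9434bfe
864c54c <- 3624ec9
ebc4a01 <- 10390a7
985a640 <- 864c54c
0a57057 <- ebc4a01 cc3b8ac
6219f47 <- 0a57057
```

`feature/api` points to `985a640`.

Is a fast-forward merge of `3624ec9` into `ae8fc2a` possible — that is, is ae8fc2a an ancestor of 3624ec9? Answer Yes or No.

Yes

A fast-forward from ae8fc2a to 3624ec9 is possible iff ae8fc2a is an ancestor of 3624ec9.
Ancestors of 3624ec9: {3624ec9, a93f45d, ae8fc2a}.
ae8fc2a is among them, so fast-forward is possible.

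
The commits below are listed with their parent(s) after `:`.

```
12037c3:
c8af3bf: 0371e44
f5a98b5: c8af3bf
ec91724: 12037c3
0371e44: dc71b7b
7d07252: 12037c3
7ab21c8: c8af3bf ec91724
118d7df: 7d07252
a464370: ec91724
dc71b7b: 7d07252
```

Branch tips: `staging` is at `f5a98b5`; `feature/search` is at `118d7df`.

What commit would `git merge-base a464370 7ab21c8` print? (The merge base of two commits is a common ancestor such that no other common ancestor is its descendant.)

ec91724

Ancestors of a464370: {12037c3, a464370, ec91724}.
Ancestors of 7ab21c8: {0371e44, 12037c3, 7ab21c8, 7d07252, c8af3bf, dc71b7b, ec91724}.
Common ancestors: {12037c3, ec91724}.
Among these, ec91724 is not an ancestor of any other common ancestor — it is the merge base.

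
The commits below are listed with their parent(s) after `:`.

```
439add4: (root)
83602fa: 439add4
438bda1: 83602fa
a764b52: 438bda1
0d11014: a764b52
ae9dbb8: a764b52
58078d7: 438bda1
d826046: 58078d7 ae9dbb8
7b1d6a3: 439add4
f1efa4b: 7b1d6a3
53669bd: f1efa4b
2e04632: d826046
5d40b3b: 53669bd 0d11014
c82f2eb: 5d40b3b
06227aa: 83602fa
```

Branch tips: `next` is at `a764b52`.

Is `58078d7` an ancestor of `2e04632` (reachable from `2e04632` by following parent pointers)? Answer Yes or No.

Ancestors of 2e04632 (commits reachable by following parents): {2e04632, 438bda1, 439add4, 58078d7, 83602fa, a764b52, ae9dbb8, d826046}.
58078d7 is in that set, so it is an ancestor of 2e04632.

Yes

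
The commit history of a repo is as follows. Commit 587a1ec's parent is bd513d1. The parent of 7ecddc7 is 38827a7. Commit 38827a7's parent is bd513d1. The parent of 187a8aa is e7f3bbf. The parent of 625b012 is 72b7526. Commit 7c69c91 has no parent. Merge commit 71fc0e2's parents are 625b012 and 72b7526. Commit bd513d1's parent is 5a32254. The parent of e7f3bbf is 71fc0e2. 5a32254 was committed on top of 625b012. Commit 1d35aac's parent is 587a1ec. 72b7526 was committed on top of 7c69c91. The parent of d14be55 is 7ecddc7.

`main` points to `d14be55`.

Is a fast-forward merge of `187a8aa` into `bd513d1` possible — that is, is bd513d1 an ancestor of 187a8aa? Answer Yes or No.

No

A fast-forward from bd513d1 to 187a8aa is possible iff bd513d1 is an ancestor of 187a8aa.
Ancestors of 187a8aa: {187a8aa, 625b012, 71fc0e2, 72b7526, 7c69c91, e7f3bbf}.
bd513d1 is not among them, so fast-forward is not possible.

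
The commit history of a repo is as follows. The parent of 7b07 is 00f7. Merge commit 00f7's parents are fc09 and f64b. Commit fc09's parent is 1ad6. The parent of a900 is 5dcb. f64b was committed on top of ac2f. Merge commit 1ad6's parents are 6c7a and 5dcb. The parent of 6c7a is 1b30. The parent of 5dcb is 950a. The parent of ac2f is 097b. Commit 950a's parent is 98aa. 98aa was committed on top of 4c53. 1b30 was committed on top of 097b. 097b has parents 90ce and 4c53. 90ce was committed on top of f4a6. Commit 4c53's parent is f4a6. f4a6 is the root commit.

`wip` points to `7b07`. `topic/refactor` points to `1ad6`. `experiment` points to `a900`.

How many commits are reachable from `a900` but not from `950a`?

Reachable from a900: {4c53, 5dcb, 950a, 98aa, a900, f4a6}.
Reachable from 950a: {4c53, 950a, 98aa, f4a6}.
In a900's history but not 950a's: {5dcb, a900} — 2 commits.

2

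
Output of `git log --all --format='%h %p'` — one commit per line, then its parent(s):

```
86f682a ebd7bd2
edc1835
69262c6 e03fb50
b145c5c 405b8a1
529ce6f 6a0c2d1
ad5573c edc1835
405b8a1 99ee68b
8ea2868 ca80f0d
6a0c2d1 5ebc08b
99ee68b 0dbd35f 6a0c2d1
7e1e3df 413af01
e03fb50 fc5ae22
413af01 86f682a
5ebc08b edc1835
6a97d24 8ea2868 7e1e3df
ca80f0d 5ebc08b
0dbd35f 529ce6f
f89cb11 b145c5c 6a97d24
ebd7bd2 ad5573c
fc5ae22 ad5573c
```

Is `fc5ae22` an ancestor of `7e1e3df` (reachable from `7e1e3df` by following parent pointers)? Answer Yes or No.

Ancestors of 7e1e3df: {413af01, 7e1e3df, 86f682a, ad5573c, ebd7bd2, edc1835}.
fc5ae22 is not in that set, so it is not an ancestor of 7e1e3df.

No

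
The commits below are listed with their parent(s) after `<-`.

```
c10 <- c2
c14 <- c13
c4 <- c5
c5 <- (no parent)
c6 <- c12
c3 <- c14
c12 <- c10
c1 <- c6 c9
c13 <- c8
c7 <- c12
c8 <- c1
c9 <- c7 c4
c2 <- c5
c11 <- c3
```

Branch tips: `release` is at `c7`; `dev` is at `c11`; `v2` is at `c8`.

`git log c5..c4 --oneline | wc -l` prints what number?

Reachable from c4: {c4, c5}.
Reachable from c5: {c5}.
In c4's history but not c5's: {c4} — 1 commit.

1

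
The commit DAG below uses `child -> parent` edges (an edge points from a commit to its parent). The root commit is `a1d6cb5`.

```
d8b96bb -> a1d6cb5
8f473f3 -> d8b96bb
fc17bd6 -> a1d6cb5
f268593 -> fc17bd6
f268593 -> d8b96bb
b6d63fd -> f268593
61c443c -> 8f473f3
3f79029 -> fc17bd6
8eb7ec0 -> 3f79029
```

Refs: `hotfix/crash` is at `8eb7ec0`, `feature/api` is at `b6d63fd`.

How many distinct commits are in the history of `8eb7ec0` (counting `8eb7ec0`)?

Walking parent pointers from 8eb7ec0: reachable set = {3f79029, 8eb7ec0, a1d6cb5, fc17bd6}.
That is 4 commits.

4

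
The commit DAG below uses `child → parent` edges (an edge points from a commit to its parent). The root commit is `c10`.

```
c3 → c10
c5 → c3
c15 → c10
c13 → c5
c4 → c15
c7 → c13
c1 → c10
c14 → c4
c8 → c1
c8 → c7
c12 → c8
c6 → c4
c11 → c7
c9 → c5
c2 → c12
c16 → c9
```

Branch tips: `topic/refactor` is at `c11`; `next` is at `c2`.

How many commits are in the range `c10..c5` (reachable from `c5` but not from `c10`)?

2

Reachable from c5: {c10, c3, c5}.
Reachable from c10: {c10}.
In c5's history but not c10's: {c3, c5} — 2 commits.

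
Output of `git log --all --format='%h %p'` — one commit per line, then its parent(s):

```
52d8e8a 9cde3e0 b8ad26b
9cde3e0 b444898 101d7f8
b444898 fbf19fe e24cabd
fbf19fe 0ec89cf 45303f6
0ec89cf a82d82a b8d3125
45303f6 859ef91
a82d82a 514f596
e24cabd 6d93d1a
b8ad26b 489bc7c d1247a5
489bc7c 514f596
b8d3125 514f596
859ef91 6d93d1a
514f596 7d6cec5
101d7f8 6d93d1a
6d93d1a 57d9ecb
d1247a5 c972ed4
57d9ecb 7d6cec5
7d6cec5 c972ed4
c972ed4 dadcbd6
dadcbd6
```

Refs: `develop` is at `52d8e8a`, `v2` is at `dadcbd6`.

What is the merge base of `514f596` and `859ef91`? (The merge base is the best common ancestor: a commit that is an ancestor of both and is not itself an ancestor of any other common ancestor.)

Ancestors of 514f596: {514f596, 7d6cec5, c972ed4, dadcbd6}.
Ancestors of 859ef91: {57d9ecb, 6d93d1a, 7d6cec5, 859ef91, c972ed4, dadcbd6}.
Common ancestors: {7d6cec5, c972ed4, dadcbd6}.
Among these, 7d6cec5 is not an ancestor of any other common ancestor — it is the merge base.

7d6cec5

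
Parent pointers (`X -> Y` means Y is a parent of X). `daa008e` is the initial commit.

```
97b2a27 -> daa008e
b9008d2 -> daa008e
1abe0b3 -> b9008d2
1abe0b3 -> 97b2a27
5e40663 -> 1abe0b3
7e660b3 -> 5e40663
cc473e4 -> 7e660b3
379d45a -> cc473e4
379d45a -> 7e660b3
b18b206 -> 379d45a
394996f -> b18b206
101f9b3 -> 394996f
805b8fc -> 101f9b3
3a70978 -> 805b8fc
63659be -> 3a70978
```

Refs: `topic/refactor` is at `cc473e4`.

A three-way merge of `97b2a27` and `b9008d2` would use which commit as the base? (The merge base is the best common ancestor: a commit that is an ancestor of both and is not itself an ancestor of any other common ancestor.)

Ancestors of 97b2a27: {97b2a27, daa008e}.
Ancestors of b9008d2: {b9008d2, daa008e}.
Common ancestors: {daa008e}.
The only common ancestor is daa008e, so it is the merge base.

daa008e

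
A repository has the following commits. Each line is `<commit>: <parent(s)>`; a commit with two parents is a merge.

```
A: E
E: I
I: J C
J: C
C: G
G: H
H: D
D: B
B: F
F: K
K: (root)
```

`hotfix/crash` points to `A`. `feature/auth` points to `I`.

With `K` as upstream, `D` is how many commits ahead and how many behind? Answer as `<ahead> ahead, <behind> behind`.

3 ahead, 0 behind

Reachable from D: {B, D, F, K}.
Reachable from K: {K}.
Only in D's history (ahead): {B, D, F} — 3.
Only in K's history (behind): {} — 0.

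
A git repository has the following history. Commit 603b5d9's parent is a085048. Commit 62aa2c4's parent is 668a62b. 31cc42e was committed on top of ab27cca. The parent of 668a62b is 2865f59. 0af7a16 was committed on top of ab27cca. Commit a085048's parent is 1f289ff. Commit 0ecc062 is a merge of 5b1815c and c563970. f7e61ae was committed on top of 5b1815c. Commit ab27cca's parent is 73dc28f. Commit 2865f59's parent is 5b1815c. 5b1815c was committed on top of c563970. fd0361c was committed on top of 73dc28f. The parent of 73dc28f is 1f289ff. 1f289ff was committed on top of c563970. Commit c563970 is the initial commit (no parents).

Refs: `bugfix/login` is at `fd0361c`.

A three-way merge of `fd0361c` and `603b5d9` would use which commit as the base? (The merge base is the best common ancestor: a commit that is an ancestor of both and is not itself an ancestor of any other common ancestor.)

Ancestors of fd0361c: {1f289ff, 73dc28f, c563970, fd0361c}.
Ancestors of 603b5d9: {1f289ff, 603b5d9, a085048, c563970}.
Common ancestors: {1f289ff, c563970}.
Among these, 1f289ff is not an ancestor of any other common ancestor — it is the merge base.

1f289ff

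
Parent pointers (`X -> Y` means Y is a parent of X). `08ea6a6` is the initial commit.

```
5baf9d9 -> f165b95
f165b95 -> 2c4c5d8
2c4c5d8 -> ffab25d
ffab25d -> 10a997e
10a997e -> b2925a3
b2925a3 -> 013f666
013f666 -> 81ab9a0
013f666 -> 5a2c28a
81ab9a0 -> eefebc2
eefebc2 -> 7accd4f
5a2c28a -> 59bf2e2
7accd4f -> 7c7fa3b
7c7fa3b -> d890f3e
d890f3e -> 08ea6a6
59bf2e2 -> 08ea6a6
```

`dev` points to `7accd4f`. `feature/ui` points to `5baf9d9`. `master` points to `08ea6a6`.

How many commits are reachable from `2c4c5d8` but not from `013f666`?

Reachable from 2c4c5d8: {013f666, 08ea6a6, 10a997e, 2c4c5d8, 59bf2e2, 5a2c28a, 7accd4f, 7c7fa3b, 81ab9a0, b2925a3, d890f3e, eefebc2, ffab25d}.
Reachable from 013f666: {013f666, 08ea6a6, 59bf2e2, 5a2c28a, 7accd4f, 7c7fa3b, 81ab9a0, d890f3e, eefebc2}.
In 2c4c5d8's history but not 013f666's: {10a997e, 2c4c5d8, b2925a3, ffab25d} — 4 commits.

4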